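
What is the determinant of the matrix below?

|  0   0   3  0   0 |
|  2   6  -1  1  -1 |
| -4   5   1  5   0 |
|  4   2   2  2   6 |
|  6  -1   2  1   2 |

Expand along row 1 (it has 4 zeros):
  + (3) · M_13   where M_13 = det([2 6 1 -1; -4 5 5 0; 4 2 2 6; 6 -1 1 2]) = -964
det = (+1)·(3)·(-964) = -2892

-2892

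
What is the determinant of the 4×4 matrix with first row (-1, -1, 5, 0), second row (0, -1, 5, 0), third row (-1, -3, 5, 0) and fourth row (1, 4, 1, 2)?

Expand along column 4 (it has 3 zeros):
  + (2) · M_44   where M_44 = det([-1 -1 5; 0 -1 5; -1 -3 5]) = -10
det = (+1)·(2)·(-10) = -20

-20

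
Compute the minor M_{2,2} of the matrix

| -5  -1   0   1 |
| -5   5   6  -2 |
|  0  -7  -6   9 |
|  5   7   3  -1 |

The minor is 135.

Delete row 2 and column 2; the remaining 3×3 submatrix is [-5 0 1; 0 -6 9; 5 3 -1].
Its determinant is 135.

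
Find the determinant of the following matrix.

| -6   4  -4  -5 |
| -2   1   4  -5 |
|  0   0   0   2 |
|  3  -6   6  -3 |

240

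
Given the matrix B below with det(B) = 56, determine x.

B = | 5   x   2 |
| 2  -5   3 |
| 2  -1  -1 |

0

Expanding along the row containing x, det(B) is linear in x: det(B) = (8)·x + (56).
Set (8)·x + (56) = 56  ⇒  (8)·x = 0  ⇒  x = 0.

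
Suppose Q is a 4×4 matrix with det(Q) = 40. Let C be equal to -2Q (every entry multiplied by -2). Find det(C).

For a 4×4 matrix, det(-2Q) = (-2)^4·det(Q) = 16·det(Q).
det(C) = (16)·(40) = 640

|C| = 640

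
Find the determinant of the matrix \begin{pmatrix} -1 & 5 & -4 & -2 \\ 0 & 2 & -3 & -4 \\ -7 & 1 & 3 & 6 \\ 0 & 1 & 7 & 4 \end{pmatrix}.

-576

Expand along column 1 (it has 2 zeros):
  + (-1) · M_11   where M_11 = det([2 -3 -4; 1 3 6; 1 7 4]) = -82
  + (-7) · M_31   where M_31 = det([5 -4 -2; 2 -3 -4; 1 7 4]) = 94
det = (+1)·(-1)·(-82) + (+1)·(-7)·(94) = -576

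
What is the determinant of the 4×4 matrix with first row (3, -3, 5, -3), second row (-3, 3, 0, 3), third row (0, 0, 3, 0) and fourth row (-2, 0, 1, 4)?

The determinant is 0.

Expand along row 3 (it has 3 zeros):
  + (3) · M_33   where M_33 = det([3 -3 -3; -3 3 3; -2 0 4]) = 0
det = (+1)·(3)·(0) = 0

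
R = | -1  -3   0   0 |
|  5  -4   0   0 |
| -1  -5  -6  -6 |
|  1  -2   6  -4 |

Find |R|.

1140

R is block lower-triangular with a 2×2 block and a 2×2 block on the diagonal, so its determinant equals the product of the determinants of the diagonal blocks.
det of the 2×2 block = 19
det of the 2×2 block = 60
det = (19)·(60) = 1140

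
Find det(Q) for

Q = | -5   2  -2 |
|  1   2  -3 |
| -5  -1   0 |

27

Expand along row 3:
  + (-5) · |2 -2; 2 -3| = (-5)·(-6 − (-4)) = 10
  − (-1) · |-5 -2; 1 -3| = −(-1)·(15 − (-2)) = 17
Sum: (10) + (17) = 27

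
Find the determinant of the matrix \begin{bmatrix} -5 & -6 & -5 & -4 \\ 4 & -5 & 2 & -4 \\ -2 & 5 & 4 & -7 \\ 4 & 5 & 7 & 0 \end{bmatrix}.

Expand along row 4 (it has 1 zero):
  − (4) · M_41   where M_41 = det([-6 -5 -4; -5 2 -4; 5 4 -7]) = 383
  + (5) · M_42   where M_42 = det([-5 -5 -4; 4 2 -4; -2 4 -7]) = -270
  − (7) · M_43   where M_43 = det([-5 -6 -4; 4 -5 -4; -2 5 -7]) = -531
det = (-1)·(4)·(383) + (+1)·(5)·(-270) + (-1)·(7)·(-531) = 835

The determinant is 835.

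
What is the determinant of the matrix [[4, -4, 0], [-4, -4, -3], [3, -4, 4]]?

The determinant is -140.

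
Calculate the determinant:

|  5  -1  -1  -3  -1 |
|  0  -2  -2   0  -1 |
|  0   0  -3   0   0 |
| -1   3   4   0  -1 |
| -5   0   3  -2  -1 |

Expand along row 3 (it has 4 zeros):
  + (-3) · M_33   where M_33 = det([5 -1 -3 -1; 0 -2 0 -1; -1 3 0 -1; -5 0 -2 -1]) = 121
det = (+1)·(-3)·(121) = -363

The determinant is -363.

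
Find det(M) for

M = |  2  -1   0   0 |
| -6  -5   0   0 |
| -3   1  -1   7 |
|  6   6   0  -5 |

-80

M is block lower-triangular with a 2×2 block and a 2×2 block on the diagonal, so its determinant equals the product of the determinants of the diagonal blocks.
det of the 2×2 block = -16
det of the 2×2 block = 5
det = (-16)·(5) = -80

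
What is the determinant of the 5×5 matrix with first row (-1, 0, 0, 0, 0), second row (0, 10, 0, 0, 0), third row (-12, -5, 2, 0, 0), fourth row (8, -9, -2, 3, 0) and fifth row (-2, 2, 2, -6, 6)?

-360

The matrix is lower triangular, so the determinant is the product of the diagonal entries:
det = (-1) · (10) · (2) · (3) · (6) = -360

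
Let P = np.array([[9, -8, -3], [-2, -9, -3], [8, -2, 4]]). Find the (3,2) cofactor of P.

33

Delete row 3 and column 2; the remaining 2×2 submatrix is [9 -3; -2 -3].
Its determinant is 9·(-3) − (-3)·(-2) = -33.
The cofactor carries sign (−1)^(3+2) = −1, so C_{3,2} = −(-33) = 33.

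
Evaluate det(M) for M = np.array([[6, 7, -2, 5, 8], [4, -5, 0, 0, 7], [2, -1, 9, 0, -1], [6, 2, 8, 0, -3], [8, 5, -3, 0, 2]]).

det(M) = 6660

Expand along column 4 (it has 4 zeros):
  − (5) · M_14   where M_14 = det([4 -5 0 7; 2 -1 9 -1; 6 2 8 -3; 8 5 -3 2]) = -1332
det = (-1)·(5)·(-1332) = 6660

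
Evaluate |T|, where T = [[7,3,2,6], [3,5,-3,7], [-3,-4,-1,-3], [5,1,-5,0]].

Expand along row 4 (it has 1 zero):
  − (5) · M_41   where M_41 = det([3 2 6; 5 -3 7; -4 -1 -3]) = -80
  + (1) · M_42   where M_42 = det([7 2 6; 3 -3 7; -3 -1 -3]) = 16
  − (-5) · M_43   where M_43 = det([7 3 6; 3 5 7; -3 -4 -3]) = 73
det = (-1)·(5)·(-80) + (+1)·(1)·(16) + (-1)·(-5)·(73) = 781

781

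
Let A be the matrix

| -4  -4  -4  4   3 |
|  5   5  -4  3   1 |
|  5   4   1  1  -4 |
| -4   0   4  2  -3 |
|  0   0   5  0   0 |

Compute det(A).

Expand along row 5 (it has 4 zeros):
  + (5) · M_53   where M_53 = det([-4 -4 4 3; 5 5 3 1; 5 4 1 -4; -4 0 2 -3]) = 642
det = (+1)·(5)·(642) = 3210

det(A) = 3210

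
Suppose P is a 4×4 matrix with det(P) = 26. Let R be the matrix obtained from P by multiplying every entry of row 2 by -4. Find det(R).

Scaling one row by -4 multiplies the determinant by -4.
det(R) = (-4)·(26) = -104

det(R) = -104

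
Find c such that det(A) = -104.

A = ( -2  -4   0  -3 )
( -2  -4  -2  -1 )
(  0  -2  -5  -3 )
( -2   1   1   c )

Expanding along the column containing c, det(A) is linear in c: det(A) = (8)·c + (-128).
Set (8)·c + (-128) = -104  ⇒  (8)·c = 24  ⇒  c = 3.

3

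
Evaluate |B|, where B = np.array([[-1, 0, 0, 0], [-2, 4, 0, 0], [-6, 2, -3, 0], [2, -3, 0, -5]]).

-60

B is lower triangular, so det(B) is the product of the diagonal entries:
det = (-1) · (4) · (-3) · (-5) = -60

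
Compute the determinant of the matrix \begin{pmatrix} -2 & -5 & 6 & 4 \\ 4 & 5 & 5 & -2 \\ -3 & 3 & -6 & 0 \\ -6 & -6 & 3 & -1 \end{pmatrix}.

-1485

Expand along row 3 (it has 1 zero):
  + (-3) · M_31   where M_31 = det([-5 6 4; 5 5 -2; -6 3 -1]) = 277
  − (3) · M_32   where M_32 = det([-2 6 4; 4 5 -2; -6 3 -1]) = 262
  + (-6) · M_33   where M_33 = det([-2 -5 4; 4 5 -2; -6 -6 -1]) = -22
det = (+1)·(-3)·(277) + (-1)·(3)·(262) + (+1)·(-6)·(-22) = -1485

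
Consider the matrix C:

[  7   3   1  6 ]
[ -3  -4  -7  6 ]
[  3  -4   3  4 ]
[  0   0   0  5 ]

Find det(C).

Expand along row 4 (it has 3 zeros):
  + (5) · M_44   where M_44 = det([7 3 1; -3 -4 -7; 3 -4 3]) = -292
det = (+1)·(5)·(-292) = -1460

-1460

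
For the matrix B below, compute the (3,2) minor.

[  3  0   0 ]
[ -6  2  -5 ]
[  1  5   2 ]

-15

Delete row 3 and column 2; the remaining 2×2 submatrix is [3 0; -6 -5].
Its determinant is 3·(-5) − 0·(-6) = -15.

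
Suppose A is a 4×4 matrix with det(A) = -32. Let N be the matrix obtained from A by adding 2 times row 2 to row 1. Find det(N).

-32

Adding a multiple of one row to another leaves the determinant unchanged.
det(N) = (1)·(-32) = -32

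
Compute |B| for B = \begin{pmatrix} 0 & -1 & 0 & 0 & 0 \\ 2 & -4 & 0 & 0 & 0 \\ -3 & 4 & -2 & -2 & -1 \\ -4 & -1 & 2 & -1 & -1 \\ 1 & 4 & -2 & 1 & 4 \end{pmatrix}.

36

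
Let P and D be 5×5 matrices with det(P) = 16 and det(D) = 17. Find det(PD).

272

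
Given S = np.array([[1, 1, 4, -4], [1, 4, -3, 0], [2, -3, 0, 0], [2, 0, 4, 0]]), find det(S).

The determinant is -248.

Expand along column 4 (it has 3 zeros):
  − (-4) · M_14   where M_14 = det([1 4 -3; 2 -3 0; 2 0 4]) = -62
det = (-1)·(-4)·(-62) = -248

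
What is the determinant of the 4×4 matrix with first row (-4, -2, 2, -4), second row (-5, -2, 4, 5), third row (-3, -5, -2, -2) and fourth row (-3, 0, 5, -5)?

Expand along row 4 (it has 1 zero):
  − (-3) · M_41   where M_41 = det([-2 2 -4; -2 4 5; -5 -2 -2]) = -158
  − (5) · M_43   where M_43 = det([-4 -2 -4; -5 -2 5; -3 -5 -2]) = -142
  + (-5) · M_44   where M_44 = det([-4 -2 2; -5 -2 4; -3 -5 -2]) = -14
det = (-1)·(-3)·(-158) + (-1)·(5)·(-142) + (+1)·(-5)·(-14) = 306

The determinant is 306.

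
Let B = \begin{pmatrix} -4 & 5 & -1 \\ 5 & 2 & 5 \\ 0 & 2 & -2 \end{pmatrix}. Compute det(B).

96

Expand along row 3:
  − 2 · |-4 -1; 5 5| = −2·(-20 − (-5)) = 30
  + (-2) · |-4 5; 5 2| = (-2)·(-8 − 25) = 66
Sum: (30) + (66) = 96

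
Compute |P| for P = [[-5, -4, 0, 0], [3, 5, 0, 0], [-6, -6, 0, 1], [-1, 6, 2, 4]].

P is block lower-triangular with a 2×2 block and a 2×2 block on the diagonal, so its determinant equals the product of the determinants of the diagonal blocks.
det of the 2×2 block = -13
det of the 2×2 block = -2
det = (-13)·(-2) = 26

26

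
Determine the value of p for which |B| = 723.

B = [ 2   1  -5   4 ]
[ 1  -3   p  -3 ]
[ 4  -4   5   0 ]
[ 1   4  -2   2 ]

-6

Expanding along the column containing p, det(B) is linear in p: det(B) = (-56)·p + (387).
Set (-56)·p + (387) = 723  ⇒  (-56)·p = 336  ⇒  p = -6.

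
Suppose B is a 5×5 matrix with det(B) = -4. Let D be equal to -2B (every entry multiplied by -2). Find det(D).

For a 5×5 matrix, det(-2B) = (-2)^5·det(B) = -32·det(B).
det(D) = (-32)·(-4) = 128

128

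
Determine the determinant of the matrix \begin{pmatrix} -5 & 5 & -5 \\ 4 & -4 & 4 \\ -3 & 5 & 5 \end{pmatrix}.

Expand along column 1:
  + (-5) · |-4 4; 5 5| = (-5)·(-20 − 20) = 200
  − 4 · |5 -5; 5 5| = −4·(25 − (-25)) = -200
  + (-3) · |5 -5; -4 4| = (-3)·(20 − 20) = 0
Sum: (200) + (-200) + (0) = 0

0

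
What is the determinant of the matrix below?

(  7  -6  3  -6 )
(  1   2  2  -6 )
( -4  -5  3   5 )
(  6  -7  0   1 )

102

Expand along row 4 (it has 1 zero):
  − (6) · M_41   where M_41 = det([-6 3 -6; 2 2 -6; -5 3 5]) = -204
  + (-7) · M_42   where M_42 = det([7 3 -6; 1 2 -6; -4 3 5]) = 187
  + (1) · M_44   where M_44 = det([7 -6 3; 1 2 2; -4 -5 3]) = 187
det = (-1)·(6)·(-204) + (+1)·(-7)·(187) + (+1)·(1)·(187) = 102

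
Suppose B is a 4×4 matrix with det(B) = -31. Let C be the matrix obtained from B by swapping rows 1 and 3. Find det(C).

The determinant is 31.

Swapping two rows multiplies the determinant by −1.
det(C) = (-1)·(-31) = 31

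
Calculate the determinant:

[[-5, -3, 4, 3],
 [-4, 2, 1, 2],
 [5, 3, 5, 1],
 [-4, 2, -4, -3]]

550

Expand along row 1:
  + (-5) · M_11   where M_11 = det([2 1 2; 3 5 1; 2 -4 -3]) = -55
  − (-3) · M_12   where M_12 = det([-4 1 2; 5 5 1; -4 -4 -3]) = 55
  + (4) · M_13   where M_13 = det([-4 2 2; 5 3 1; -4 2 -3]) = 110
  − (3) · M_14   where M_14 = det([-4 2 1; 5 3 5; -4 2 -4]) = 110
det = (+1)·(-5)·(-55) + (-1)·(-3)·(55) + (+1)·(4)·(110) + (-1)·(3)·(110) = 550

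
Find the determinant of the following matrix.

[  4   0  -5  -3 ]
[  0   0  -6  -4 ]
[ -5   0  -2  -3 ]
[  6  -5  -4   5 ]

Expand along column 2 (it has 3 zeros):
  + (-5) · M_42   where M_42 = det([4 -5 -3; 0 -6 -4; -5 -2 -3]) = 30
det = (+1)·(-5)·(30) = -150

-150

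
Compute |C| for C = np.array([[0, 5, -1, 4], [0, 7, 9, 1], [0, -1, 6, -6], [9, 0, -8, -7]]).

det(C) = 1233

Expand along column 1 (it has 3 zeros):
  − (9) · M_41   where M_41 = det([5 -1 4; 7 9 1; -1 6 -6]) = -137
det = (-1)·(9)·(-137) = 1233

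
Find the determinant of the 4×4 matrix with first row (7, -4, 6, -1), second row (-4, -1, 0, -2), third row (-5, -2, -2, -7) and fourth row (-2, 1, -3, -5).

Expand along row 2 (it has 1 zero):
  − (-4) · M_21   where M_21 = det([-4 6 -1; -2 -2 -7; 1 -3 -5]) = -66
  + (-1) · M_22   where M_22 = det([7 6 -1; -5 -2 -7; -2 -3 -5]) = -154
  + (-2) · M_24   where M_24 = det([7 -4 6; -5 -2 -2; -2 1 -3]) = 46
det = (-1)·(-4)·(-66) + (+1)·(-1)·(-154) + (+1)·(-2)·(46) = -202

The determinant is -202.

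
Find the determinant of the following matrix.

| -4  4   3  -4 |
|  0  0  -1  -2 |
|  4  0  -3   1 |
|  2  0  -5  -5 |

-24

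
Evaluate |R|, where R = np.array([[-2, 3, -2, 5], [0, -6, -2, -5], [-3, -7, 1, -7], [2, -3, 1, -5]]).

Expand along row 2 (it has 1 zero):
  + (-6) · M_22   where M_22 = det([-2 -2 5; -3 1 -7; 2 1 -5]) = 29
  − (-2) · M_23   where M_23 = det([-2 3 5; -3 -7 -7; 2 -3 -5]) = 0
  + (-5) · M_24   where M_24 = det([-2 3 -2; -3 -7 1; 2 -3 1]) = -23
det = (+1)·(-6)·(29) + (-1)·(-2)·(0) + (+1)·(-5)·(-23) = -59

|R| = -59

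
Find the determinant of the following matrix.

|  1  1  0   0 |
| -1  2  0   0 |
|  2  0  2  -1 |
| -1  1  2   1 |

12

The matrix is block lower-triangular with a 2×2 block and a 2×2 block on the diagonal, so its determinant equals the product of the determinants of the diagonal blocks.
det of the 2×2 block = 3
det of the 2×2 block = 4
det = (3)·(4) = 12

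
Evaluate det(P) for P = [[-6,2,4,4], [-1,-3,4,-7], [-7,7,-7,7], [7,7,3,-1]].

5348

Expand along row 1:
  + (-6) · M_11   where M_11 = det([-3 4 -7; 7 -7 7; 7 3 -1]) = -224
  − (2) · M_12   where M_12 = det([-1 4 -7; -7 -7 7; 7 3 -1]) = -14
  + (4) · M_13   where M_13 = det([-1 -3 -7; -7 7 7; 7 7 -1]) = 616
  − (4) · M_14   where M_14 = det([-1 -3 4; -7 7 -7; 7 7 3]) = -378
det = (+1)·(-6)·(-224) + (-1)·(2)·(-14) + (+1)·(4)·(616) + (-1)·(4)·(-378) = 5348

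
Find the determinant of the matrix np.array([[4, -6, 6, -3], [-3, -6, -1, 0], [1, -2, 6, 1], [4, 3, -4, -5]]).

Expand along row 2 (it has 1 zero):
  − (-3) · M_21   where M_21 = det([-6 6 -3; -2 6 1; 3 -4 -5]) = 144
  + (-6) · M_22   where M_22 = det([4 6 -3; 1 6 1; 4 -4 -5]) = 34
  − (-1) · M_23   where M_23 = det([4 -6 -3; 1 -2 1; 4 3 -5]) = -59
det = (-1)·(-3)·(144) + (+1)·(-6)·(34) + (-1)·(-1)·(-59) = 169

The determinant is 169.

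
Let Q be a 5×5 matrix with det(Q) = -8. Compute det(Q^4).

The determinant is 4096.

det(Q^4) = (det Q)^4 = (-8)^4 = 4096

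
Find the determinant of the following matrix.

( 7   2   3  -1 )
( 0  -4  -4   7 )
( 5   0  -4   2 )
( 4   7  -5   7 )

The determinant is 2277.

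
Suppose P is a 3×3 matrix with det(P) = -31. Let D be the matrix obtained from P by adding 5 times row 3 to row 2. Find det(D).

det(D) = -31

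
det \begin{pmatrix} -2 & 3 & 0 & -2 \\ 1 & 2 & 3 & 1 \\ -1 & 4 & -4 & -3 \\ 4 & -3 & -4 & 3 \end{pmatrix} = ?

Expand along row 1 (it has 1 zero):
  + (-2) · M_11   where M_11 = det([2 3 1; 4 -4 -3; -3 -4 3]) = -85
  − (3) · M_12   where M_12 = det([1 3 1; -1 -4 -3; 4 -4 3]) = -31
  − (-2) · M_14   where M_14 = det([1 2 3; -1 4 -4; 4 -3 -4]) = -107
det = (+1)·(-2)·(-85) + (-1)·(3)·(-31) + (-1)·(-2)·(-107) = 49

49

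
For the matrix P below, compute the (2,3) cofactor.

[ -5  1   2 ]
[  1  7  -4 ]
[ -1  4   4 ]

The cofactor is 19.

Delete row 2 and column 3; the remaining 2×2 submatrix is [-5 1; -1 4].
Its determinant is (-5)·4 − 1·(-1) = -19.
The cofactor carries sign (−1)^(2+3) = −1, so C_{2,3} = −(-19) = 19.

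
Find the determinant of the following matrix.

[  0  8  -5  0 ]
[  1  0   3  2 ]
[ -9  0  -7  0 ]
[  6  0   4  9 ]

-1536

Expand along column 2 (it has 3 zeros):
  − (8) · M_12   where M_12 = det([1 3 2; -9 -7 0; 6 4 9]) = 192
det = (-1)·(8)·(192) = -1536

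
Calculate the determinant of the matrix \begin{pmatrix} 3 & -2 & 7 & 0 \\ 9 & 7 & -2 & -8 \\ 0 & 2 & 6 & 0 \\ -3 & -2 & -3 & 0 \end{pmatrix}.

The determinant is -768.

Expand along column 4 (it has 3 zeros):
  + (-8) · M_24   where M_24 = det([3 -2 7; 0 2 6; -3 -2 -3]) = 96
det = (+1)·(-8)·(96) = -768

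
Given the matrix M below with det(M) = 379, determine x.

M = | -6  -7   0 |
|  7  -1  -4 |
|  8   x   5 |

Expanding along the column containing x, det(M) is linear in x: det(M) = (-24)·x + (499).
Set (-24)·x + (499) = 379  ⇒  (-24)·x = -120  ⇒  x = 5.

5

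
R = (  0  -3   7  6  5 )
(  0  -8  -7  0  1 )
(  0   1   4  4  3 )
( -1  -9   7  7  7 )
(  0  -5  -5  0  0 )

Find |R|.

-100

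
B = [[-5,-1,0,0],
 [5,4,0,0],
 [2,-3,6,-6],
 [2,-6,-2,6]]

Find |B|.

B is block lower-triangular with a 2×2 block and a 2×2 block on the diagonal, so its determinant equals the product of the determinants of the diagonal blocks.
det of the 2×2 block = -15
det of the 2×2 block = 24
det = (-15)·(24) = -360

The determinant is -360.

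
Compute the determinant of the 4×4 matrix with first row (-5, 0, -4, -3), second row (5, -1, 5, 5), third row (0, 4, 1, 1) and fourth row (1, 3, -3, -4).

71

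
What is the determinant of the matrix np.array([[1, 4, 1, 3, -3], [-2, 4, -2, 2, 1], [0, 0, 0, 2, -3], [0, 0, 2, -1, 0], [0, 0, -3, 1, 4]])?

The matrix is block upper-triangular with a 2×2 block and a 3×3 block on the diagonal, so its determinant equals the product of the determinants of the diagonal blocks.
det of the 2×2 block = 12
det of the 3×3 block = -13
det = (12)·(-13) = -156

The determinant is -156.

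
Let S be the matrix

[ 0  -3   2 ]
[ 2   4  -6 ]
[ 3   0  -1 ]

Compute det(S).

Expand along column 1:
  − 2 · |-3 2; 0 -1| = −2·(3 − 0) = -6
  + 3 · |-3 2; 4 -6| = 3·(18 − 8) = 30
Sum: (-6) + (30) = 24

det(S) = 24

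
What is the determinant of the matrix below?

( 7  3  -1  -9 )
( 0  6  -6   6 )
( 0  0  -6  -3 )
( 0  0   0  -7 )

1764

The matrix is upper triangular, so the determinant is the product of the diagonal entries:
det = (7) · (6) · (-6) · (-7) = 1764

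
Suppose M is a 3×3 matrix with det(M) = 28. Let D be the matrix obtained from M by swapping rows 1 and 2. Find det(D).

Swapping two rows multiplies the determinant by −1.
det(D) = (-1)·(28) = -28

-28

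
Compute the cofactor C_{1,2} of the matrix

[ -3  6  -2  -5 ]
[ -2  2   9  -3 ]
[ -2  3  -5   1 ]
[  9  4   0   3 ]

The cofactor is -30.

Delete row 1 and column 2; the remaining 3×3 submatrix is [-2 9 -3; -2 -5 1; 9 0 3].
Its determinant is 30.
The cofactor carries sign (−1)^(1+2) = −1, so C_{1,2} = −(30) = -30.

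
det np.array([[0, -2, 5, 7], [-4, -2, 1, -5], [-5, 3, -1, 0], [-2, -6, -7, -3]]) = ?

-2424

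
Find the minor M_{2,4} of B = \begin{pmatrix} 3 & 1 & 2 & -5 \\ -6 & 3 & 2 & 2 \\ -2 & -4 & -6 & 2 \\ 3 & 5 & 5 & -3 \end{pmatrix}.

Delete row 2 and column 4; the remaining 3×3 submatrix is [3 1 2; -2 -4 -6; 3 5 5].
Its determinant is 26.

26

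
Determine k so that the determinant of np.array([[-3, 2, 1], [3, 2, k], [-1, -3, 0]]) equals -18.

1

Expanding along the row containing k, det(B) is linear in k: det(B) = (-11)·k + (-7).
Set (-11)·k + (-7) = -18  ⇒  (-11)·k = -11  ⇒  k = 1.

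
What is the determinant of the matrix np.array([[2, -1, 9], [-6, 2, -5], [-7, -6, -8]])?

The determinant is 371.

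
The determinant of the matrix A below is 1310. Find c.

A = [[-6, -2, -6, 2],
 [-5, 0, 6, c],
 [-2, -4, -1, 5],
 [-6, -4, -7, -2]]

c = 6

Expanding along the row containing c, det(A) is linear in c: det(A) = (-32)·c + (1502).
Set (-32)·c + (1502) = 1310  ⇒  (-32)·c = -192  ⇒  c = 6.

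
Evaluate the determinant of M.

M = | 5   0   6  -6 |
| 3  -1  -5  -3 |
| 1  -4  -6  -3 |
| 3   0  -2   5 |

Expand along column 2 (it has 2 zeros):
  + (-1) · M_22   where M_22 = det([5 6 -6; 1 -6 -3; 3 -2 5]) = -360
  − (-4) · M_32   where M_32 = det([5 6 -6; 3 -5 -3; 3 -2 5]) = -353
det = (+1)·(-1)·(-360) + (-1)·(-4)·(-353) = -1052

|M| = -1052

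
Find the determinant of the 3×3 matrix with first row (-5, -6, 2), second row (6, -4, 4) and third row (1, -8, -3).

Expand along column 1:
  + (-5) · |-4 4; -8 -3| = (-5)·(12 − (-32)) = -220
  − 6 · |-6 2; -8 -3| = −6·(18 − (-16)) = -204
  + 1 · |-6 2; -4 4| = 1·(-24 − (-8)) = -16
Sum: (-220) + (-204) + (-16) = -440

The determinant is -440.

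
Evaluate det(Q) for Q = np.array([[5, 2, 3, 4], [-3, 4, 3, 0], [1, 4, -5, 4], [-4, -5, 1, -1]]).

|Q| = -1136

Expand along row 2 (it has 1 zero):
  − (-3) · M_21   where M_21 = det([2 3 4; 4 -5 4; -5 1 -1]) = -130
  + (4) · M_22   where M_22 = det([5 3 4; 1 -5 4; -4 1 -1]) = -116
  − (3) · M_23   where M_23 = det([5 2 4; 1 4 4; -4 -5 -1]) = 94
det = (-1)·(-3)·(-130) + (+1)·(4)·(-116) + (-1)·(3)·(94) = -1136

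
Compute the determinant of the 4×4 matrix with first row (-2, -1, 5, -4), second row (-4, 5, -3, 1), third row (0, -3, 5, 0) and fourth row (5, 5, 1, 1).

882

Expand along row 3 (it has 2 zeros):
  − (-3) · M_32   where M_32 = det([-2 5 -4; -4 -3 1; 5 1 1]) = 9
  + (5) · M_33   where M_33 = det([-2 -1 -4; -4 5 1; 5 5 1]) = 171
det = (-1)·(-3)·(9) + (+1)·(5)·(171) = 882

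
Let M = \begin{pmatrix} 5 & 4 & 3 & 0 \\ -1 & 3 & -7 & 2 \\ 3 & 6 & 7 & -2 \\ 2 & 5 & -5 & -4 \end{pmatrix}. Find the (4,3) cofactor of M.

74

Delete row 4 and column 3; the remaining 3×3 submatrix is [5 4 0; -1 3 2; 3 6 -2].
Its determinant is -74.
The cofactor carries sign (−1)^(4+3) = −1, so C_{4,3} = −(-74) = 74.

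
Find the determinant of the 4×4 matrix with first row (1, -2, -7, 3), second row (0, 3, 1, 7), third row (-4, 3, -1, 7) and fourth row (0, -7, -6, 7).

-1576

Expand along column 1 (it has 2 zeros):
  + (1) · M_11   where M_11 = det([3 1 7; 3 -1 7; -7 -6 7]) = -140
  + (-4) · M_31   where M_31 = det([-2 -7 3; 3 1 7; -7 -6 7]) = 359
det = (+1)·(1)·(-140) + (+1)·(-4)·(359) = -1576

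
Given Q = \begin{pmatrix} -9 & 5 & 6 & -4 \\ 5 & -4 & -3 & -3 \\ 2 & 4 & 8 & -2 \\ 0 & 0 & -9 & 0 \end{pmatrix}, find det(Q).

-2448

Expand along row 4 (it has 3 zeros):
  − (-9) · M_43   where M_43 = det([-9 5 -4; 5 -4 -3; 2 4 -2]) = -272
det = (-1)·(-9)·(-272) = -2448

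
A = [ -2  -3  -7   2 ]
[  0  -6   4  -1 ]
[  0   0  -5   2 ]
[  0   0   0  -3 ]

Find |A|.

The determinant is 180.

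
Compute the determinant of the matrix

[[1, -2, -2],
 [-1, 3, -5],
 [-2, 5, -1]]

The determinant is 2.

Expand along column 1:
  + 1 · |3 -5; 5 -1| = 1·(-3 − (-25)) = 22
  − (-1) · |-2 -2; 5 -1| = −(-1)·(2 − (-10)) = 12
  + (-2) · |-2 -2; 3 -5| = (-2)·(10 − (-6)) = -32
Sum: (22) + (12) + (-32) = 2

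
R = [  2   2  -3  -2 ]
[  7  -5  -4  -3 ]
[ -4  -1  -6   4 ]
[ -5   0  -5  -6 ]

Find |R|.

-2559

Expand along row 4 (it has 1 zero):
  − (-5) · M_41   where M_41 = det([2 -3 -2; -5 -4 -3; -1 -6 4]) = -189
  − (-5) · M_43   where M_43 = det([2 2 -2; 7 -5 -3; -4 -1 4]) = -24
  + (-6) · M_44   where M_44 = det([2 2 -3; 7 -5 -4; -4 -1 -6]) = 249
det = (-1)·(-5)·(-189) + (-1)·(-5)·(-24) + (+1)·(-6)·(249) = -2559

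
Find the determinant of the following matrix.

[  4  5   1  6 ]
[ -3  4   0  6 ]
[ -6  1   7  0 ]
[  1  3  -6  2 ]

-946

Expand along row 2 (it has 1 zero):
  − (-3) · M_21   where M_21 = det([5 1 6; 1 7 0; 3 -6 2]) = -94
  + (4) · M_22   where M_22 = det([4 1 6; -6 7 0; 1 -6 2]) = 242
  + (6) · M_24   where M_24 = det([4 5 1; -6 1 7; 1 3 -6]) = -272
det = (-1)·(-3)·(-94) + (+1)·(4)·(242) + (+1)·(6)·(-272) = -946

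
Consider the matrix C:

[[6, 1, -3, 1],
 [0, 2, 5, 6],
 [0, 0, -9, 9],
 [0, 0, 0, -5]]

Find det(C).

C is upper triangular, so det(C) is the product of the diagonal entries:
det = (6) · (2) · (-9) · (-5) = 540

|C| = 540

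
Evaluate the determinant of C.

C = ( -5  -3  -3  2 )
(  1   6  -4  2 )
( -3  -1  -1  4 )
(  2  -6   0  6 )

Expand along row 4 (it has 1 zero):
  − (2) · M_41   where M_41 = det([-3 -3 2; 6 -4 2; -1 -1 4]) = 100
  + (-6) · M_42   where M_42 = det([-5 -3 2; 1 -4 2; -3 -1 4]) = 74
  + (6) · M_44   where M_44 = det([-5 -3 -3; 1 6 -4; -3 -1 -1]) = -40
det = (-1)·(2)·(100) + (+1)·(-6)·(74) + (+1)·(6)·(-40) = -884

The determinant is -884.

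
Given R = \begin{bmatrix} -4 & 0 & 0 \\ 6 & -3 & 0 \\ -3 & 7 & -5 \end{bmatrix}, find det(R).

R is lower triangular, so det(R) is the product of the diagonal entries:
det = (-4) · (-3) · (-5) = -60

-60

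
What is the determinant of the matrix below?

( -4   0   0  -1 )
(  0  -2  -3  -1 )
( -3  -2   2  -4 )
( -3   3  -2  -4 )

Expand along row 1 (it has 2 zeros):
  + (-4) · M_11   where M_11 = det([-2 -3 -1; -2 2 -4; 3 -2 -4]) = 94
  − (-1) · M_14   where M_14 = det([0 -2 -3; -3 -2 2; -3 3 -2]) = 69
det = (+1)·(-4)·(94) + (-1)·(-1)·(69) = -307

-307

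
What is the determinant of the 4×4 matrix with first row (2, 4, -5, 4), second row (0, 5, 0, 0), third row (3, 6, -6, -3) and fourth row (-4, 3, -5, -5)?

The determinant is -1305.

Expand along row 2 (it has 3 zeros):
  + (5) · M_22   where M_22 = det([2 -5 4; 3 -6 -3; -4 -5 -5]) = -261
det = (+1)·(5)·(-261) = -1305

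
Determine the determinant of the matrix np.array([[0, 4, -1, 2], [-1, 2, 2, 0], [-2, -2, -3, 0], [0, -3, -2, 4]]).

-154

Expand along column 1 (it has 2 zeros):
  − (-1) · M_21   where M_21 = det([4 -1 2; -2 -3 0; -3 -2 4]) = -66
  + (-2) · M_31   where M_31 = det([4 -1 2; 2 2 0; -3 -2 4]) = 44
det = (-1)·(-1)·(-66) + (+1)·(-2)·(44) = -154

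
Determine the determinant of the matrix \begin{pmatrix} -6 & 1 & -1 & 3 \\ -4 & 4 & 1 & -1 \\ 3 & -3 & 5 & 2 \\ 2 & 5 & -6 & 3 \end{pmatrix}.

Expand along row 1:
  + (-6) · M_11   where M_11 = det([4 1 -1; -3 5 2; 5 -6 3]) = 134
  − (1) · M_12   where M_12 = det([-4 1 -1; 3 5 2; 2 -6 3]) = -85
  + (-1) · M_13   where M_13 = det([-4 4 -1; 3 -3 2; 2 5 3]) = 35
  − (3) · M_14   where M_14 = det([-4 4 1; 3 -3 5; 2 5 -6]) = 161
det = (+1)·(-6)·(134) + (-1)·(1)·(-85) + (+1)·(-1)·(35) + (-1)·(3)·(161) = -1237

-1237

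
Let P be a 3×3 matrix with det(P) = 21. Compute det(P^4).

194481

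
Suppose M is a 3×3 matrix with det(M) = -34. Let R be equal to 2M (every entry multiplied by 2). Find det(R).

-272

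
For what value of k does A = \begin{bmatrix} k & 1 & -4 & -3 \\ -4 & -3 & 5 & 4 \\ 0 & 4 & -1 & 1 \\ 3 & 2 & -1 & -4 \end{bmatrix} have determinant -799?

-9

Expanding along the column containing k, det(A) is linear in k: det(A) = (67)·k + (-196).
Set (67)·k + (-196) = -799  ⇒  (67)·k = -603  ⇒  k = -9.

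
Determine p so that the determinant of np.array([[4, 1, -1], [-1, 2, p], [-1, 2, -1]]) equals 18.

Expanding along the row containing p, det(A) is linear in p: det(A) = (-9)·p + (-9).
Set (-9)·p + (-9) = 18  ⇒  (-9)·p = 27  ⇒  p = -3.

-3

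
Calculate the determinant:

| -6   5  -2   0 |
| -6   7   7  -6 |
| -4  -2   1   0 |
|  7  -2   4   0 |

-642

Expand along column 4 (it has 3 zeros):
  + (-6) · M_24   where M_24 = det([-6 5 -2; -4 -2 1; 7 -2 4]) = 107
det = (+1)·(-6)·(107) = -642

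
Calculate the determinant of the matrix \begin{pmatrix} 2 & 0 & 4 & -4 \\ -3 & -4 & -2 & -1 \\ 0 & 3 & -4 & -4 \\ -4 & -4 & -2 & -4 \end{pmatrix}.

Expand along row 1 (it has 1 zero):
  + (2) · M_11   where M_11 = det([-4 -2 -1; 3 -4 -4; -4 -2 -4]) = -66
  + (4) · M_13   where M_13 = det([-3 -4 -1; 0 3 -4; -4 -4 -4]) = 8
  − (-4) · M_14   where M_14 = det([-3 -4 -2; 0 3 -4; -4 -4 -2]) = -22
det = (+1)·(2)·(-66) + (+1)·(4)·(8) + (-1)·(-4)·(-22) = -188

-188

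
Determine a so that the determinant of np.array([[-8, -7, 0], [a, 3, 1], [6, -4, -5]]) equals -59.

3

Expanding along the column containing a, det(B) is linear in a: det(B) = (-35)·a + (46).
Set (-35)·a + (46) = -59  ⇒  (-35)·a = -105  ⇒  a = 3.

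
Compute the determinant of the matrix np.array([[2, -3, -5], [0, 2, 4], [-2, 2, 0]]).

-12

Expand along column 1:
  + 2 · |2 4; 2 0| = 2·(0 − 8) = -16
  + (-2) · |-3 -5; 2 4| = (-2)·(-12 − (-10)) = 4
Sum: (-16) + (4) = -12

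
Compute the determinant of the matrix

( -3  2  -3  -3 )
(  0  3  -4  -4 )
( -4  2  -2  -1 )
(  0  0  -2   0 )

-38

Expand along row 4 (it has 3 zeros):
  − (-2) · M_43   where M_43 = det([-3 2 -3; 0 3 -4; -4 2 -1]) = -19
det = (-1)·(-2)·(-19) = -38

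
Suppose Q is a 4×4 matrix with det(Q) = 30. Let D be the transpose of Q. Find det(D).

det(Qᵀ) = det(Q).
det(D) = (1)·(30) = 30

|D| = 30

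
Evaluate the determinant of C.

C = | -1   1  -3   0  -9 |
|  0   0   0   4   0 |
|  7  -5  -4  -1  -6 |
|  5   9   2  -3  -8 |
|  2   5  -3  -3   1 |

|C| = -20912

Expand along row 2 (it has 4 zeros):
  + (4) · M_24   where M_24 = det([-1 1 -3 -9; 7 -5 -4 -6; 5 9 2 -8; 2 5 -3 1]) = -5228
det = (+1)·(4)·(-5228) = -20912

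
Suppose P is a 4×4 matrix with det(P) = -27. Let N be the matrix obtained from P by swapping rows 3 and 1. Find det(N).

Swapping two rows multiplies the determinant by −1.
det(N) = (-1)·(-27) = 27

|N| = 27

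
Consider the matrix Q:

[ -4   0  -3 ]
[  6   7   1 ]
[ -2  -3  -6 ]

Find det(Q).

Expand along column 2:
  + 7 · |-4 -3; -2 -6| = 7·(24 − 6) = 126
  − (-3) · |-4 -3; 6 1| = −(-3)·(-4 − (-18)) = 42
Sum: (126) + (42) = 168

det(Q) = 168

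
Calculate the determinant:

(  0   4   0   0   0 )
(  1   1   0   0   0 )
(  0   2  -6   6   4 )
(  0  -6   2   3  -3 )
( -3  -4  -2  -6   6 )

The determinant is 240.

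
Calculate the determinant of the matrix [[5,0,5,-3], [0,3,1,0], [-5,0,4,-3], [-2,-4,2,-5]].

The determinant is -357.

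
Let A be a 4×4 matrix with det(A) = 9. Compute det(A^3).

det(A^3) = (det A)^3 = (9)^3 = 729

729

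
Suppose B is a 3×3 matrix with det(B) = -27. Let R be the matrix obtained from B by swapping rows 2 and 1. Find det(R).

Swapping two rows multiplies the determinant by −1.
det(R) = (-1)·(-27) = 27

27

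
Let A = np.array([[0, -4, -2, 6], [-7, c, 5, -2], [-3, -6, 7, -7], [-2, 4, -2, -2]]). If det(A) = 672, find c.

Expanding along the column containing c, det(A) is linear in c: det(A) = (104)·c + (1296).
Set (104)·c + (1296) = 672  ⇒  (104)·c = -624  ⇒  c = -6.

c = -6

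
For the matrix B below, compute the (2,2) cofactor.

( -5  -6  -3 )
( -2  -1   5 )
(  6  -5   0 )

18

Delete row 2 and column 2; the remaining 2×2 submatrix is [-5 -3; 6 0].
Its determinant is (-5)·0 − (-3)·6 = 18.
The cofactor carries sign (−1)^(2+2) = +1, so C_{2,2} = +(18) = 18.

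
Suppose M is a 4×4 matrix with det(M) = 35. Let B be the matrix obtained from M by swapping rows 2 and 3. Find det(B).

|B| = -35

Swapping two rows multiplies the determinant by −1.
det(B) = (-1)·(35) = -35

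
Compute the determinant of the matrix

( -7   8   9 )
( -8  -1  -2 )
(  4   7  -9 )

Expand along row 1:
  + (-7) · |-1 -2; 7 -9| = (-7)·(9 − (-14)) = -161
  − 8 · |-8 -2; 4 -9| = −8·(72 − (-8)) = -640
  + 9 · |-8 -1; 4 7| = 9·(-56 − (-4)) = -468
Sum: (-161) + (-640) + (-468) = -1269

The determinant is -1269.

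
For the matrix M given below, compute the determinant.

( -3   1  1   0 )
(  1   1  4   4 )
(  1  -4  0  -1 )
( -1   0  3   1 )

Expand along row 1 (it has 1 zero):
  + (-3) · M_11   where M_11 = det([1 4 4; -4 0 -1; 0 3 1]) = -29
  − (1) · M_12   where M_12 = det([1 4 4; 1 0 -1; -1 3 1]) = 15
  + (1) · M_13   where M_13 = det([1 1 4; 1 -4 -1; -1 0 1]) = -20
det = (+1)·(-3)·(-29) + (-1)·(1)·(15) + (+1)·(1)·(-20) = 52

|M| = 52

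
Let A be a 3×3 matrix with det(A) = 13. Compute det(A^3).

The determinant is 2197.

det(A^3) = (det A)^3 = (13)^3 = 2197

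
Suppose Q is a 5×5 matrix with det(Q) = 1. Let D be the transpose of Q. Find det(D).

The determinant is 1.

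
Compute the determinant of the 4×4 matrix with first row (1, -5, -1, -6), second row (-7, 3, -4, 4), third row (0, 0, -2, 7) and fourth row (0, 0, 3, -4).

The matrix is block upper-triangular with a 2×2 block and a 2×2 block on the diagonal, so its determinant equals the product of the determinants of the diagonal blocks.
det of the 2×2 block = -32
det of the 2×2 block = -13
det = (-32)·(-13) = 416

416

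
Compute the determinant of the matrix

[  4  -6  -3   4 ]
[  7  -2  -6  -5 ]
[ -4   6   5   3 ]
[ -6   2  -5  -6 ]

Expand along row 1:
  + (4) · M_11   where M_11 = det([-2 -6 -5; 6 5 3; 2 -5 -6]) = -22
  − (-6) · M_12   where M_12 = det([7 -6 -5; -4 5 3; -6 -5 -6]) = -103
  + (-3) · M_13   where M_13 = det([7 -2 -5; -4 6 3; -6 2 -6]) = -350
  − (4) · M_14   where M_14 = det([7 -2 -6; -4 6 5; -6 2 -5]) = -348
det = (+1)·(4)·(-22) + (-1)·(-6)·(-103) + (+1)·(-3)·(-350) + (-1)·(4)·(-348) = 1736

The determinant is 1736.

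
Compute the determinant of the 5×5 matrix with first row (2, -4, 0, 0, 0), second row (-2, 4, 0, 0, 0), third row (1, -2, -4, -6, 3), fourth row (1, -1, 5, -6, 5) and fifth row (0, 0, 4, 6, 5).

The matrix is block lower-triangular with a 2×2 block and a 3×3 block on the diagonal, so its determinant equals the product of the determinants of the diagonal blocks.
det of the 2×2 block = 0
det of the 3×3 block = 432
det = (0)·(432) = 0

The determinant is 0.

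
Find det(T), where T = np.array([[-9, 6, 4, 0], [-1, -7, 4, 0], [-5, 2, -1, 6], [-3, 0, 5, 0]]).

Expand along column 4 (it has 3 zeros):
  − (6) · M_34   where M_34 = det([-9 6 4; -1 -7 4; -3 0 5]) = 189
det = (-1)·(6)·(189) = -1134

The determinant is -1134.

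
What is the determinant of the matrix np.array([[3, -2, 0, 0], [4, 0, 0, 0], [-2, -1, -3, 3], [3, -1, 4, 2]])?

The matrix is block lower-triangular with a 2×2 block and a 2×2 block on the diagonal, so its determinant equals the product of the determinants of the diagonal blocks.
det of the 2×2 block = 8
det of the 2×2 block = -18
det = (8)·(-18) = -144

The determinant is -144.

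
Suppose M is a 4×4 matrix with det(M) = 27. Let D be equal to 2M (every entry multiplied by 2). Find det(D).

For a 4×4 matrix, det(2M) = 2^4·det(M) = 16·det(M).
det(D) = (16)·(27) = 432

432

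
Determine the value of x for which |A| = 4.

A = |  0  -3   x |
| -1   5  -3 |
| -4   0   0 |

Expanding along the column containing x, det(A) is linear in x: det(A) = (20)·x + (-36).
Set (20)·x + (-36) = 4  ⇒  (20)·x = 40  ⇒  x = 2.

2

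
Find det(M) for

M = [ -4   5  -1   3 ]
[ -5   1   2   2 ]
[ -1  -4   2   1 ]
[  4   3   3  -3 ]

Expand along row 1:
  + (-4) · M_11   where M_11 = det([1 2 2; -4 2 1; 3 3 -3]) = -63
  − (5) · M_12   where M_12 = det([-5 2 2; -1 2 1; 4 3 -3]) = 25
  + (-1) · M_13   where M_13 = det([-5 1 2; -1 -4 1; 4 3 -3]) = -18
  − (3) · M_14   where M_14 = det([-5 1 2; -1 -4 2; 4 3 3]) = 127
det = (+1)·(-4)·(-63) + (-1)·(5)·(25) + (+1)·(-1)·(-18) + (-1)·(3)·(127) = -236

-236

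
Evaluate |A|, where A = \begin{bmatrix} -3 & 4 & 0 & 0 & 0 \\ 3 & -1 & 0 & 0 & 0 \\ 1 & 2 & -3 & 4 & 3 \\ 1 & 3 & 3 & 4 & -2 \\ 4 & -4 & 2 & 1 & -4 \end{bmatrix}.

A is block lower-triangular with a 2×2 block and a 3×3 block on the diagonal, so its determinant equals the product of the determinants of the diagonal blocks.
det of the 2×2 block = -9
det of the 3×3 block = 59
det = (-9)·(59) = -531

-531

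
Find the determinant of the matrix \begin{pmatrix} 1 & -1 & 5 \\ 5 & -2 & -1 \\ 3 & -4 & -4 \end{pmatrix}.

Expand along row 1:
  + 1 · |-2 -1; -4 -4| = 1·(8 − 4) = 4
  − (-1) · |5 -1; 3 -4| = −(-1)·(-20 − (-3)) = -17
  + 5 · |5 -2; 3 -4| = 5·(-20 − (-6)) = -70
Sum: (4) + (-17) + (-70) = -83

The determinant is -83.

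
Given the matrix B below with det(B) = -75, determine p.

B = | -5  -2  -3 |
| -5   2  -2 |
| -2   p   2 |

Expanding along the column containing p, det(B) is linear in p: det(B) = (5)·p + (-60).
Set (5)·p + (-60) = -75  ⇒  (5)·p = -15  ⇒  p = -3.

p = -3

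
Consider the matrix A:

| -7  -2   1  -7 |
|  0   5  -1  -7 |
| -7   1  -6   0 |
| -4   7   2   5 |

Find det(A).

Expand along row 2 (it has 1 zero):
  + (5) · M_22   where M_22 = det([-7 1 -7; -7 -6 0; -4 2 5]) = 511
  − (-1) · M_23   where M_23 = det([-7 -2 -7; -7 1 0; -4 7 5]) = 210
  + (-7) · M_24   where M_24 = det([-7 -2 1; -7 1 -6; -4 7 2]) = -429
det = (+1)·(5)·(511) + (-1)·(-1)·(210) + (+1)·(-7)·(-429) = 5768

5768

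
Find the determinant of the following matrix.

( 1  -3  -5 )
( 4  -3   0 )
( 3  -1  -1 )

-34

Expand along column 3:
  + (-5) · |4 -3; 3 -1| = (-5)·(-4 − (-9)) = -25
  + (-1) · |1 -3; 4 -3| = (-1)·(-3 − (-12)) = -9
Sum: (-25) + (-9) = -34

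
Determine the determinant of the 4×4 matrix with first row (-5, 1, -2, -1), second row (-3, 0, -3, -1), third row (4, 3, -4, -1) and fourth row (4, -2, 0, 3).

-127

Expand along row 2 (it has 1 zero):
  − (-3) · M_21   where M_21 = det([1 -2 -1; 3 -4 -1; -2 0 3]) = 10
  − (-3) · M_23   where M_23 = det([-5 1 -1; 4 3 -1; 4 -2 3]) = -31
  + (-1) · M_24   where M_24 = det([-5 1 -2; 4 3 -4; 4 -2 0]) = 64
det = (-1)·(-3)·(10) + (-1)·(-3)·(-31) + (+1)·(-1)·(64) = -127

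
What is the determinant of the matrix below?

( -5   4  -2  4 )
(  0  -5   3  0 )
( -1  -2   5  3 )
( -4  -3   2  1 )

The determinant is -198.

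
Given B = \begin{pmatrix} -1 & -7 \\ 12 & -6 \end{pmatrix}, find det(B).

90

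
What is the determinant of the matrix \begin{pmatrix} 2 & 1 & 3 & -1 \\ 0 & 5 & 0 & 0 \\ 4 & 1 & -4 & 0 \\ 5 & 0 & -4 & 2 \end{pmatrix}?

Expand along row 2 (it has 3 zeros):
  + (5) · M_22   where M_22 = det([2 3 -1; 4 -4 0; 5 -4 2]) = -44
det = (+1)·(5)·(-44) = -220

The determinant is -220.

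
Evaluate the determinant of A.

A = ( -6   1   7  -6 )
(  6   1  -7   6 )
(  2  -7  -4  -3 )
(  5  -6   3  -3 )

The determinant is -690.

Expand along row 1:
  + (-6) · M_11   where M_11 = det([1 -7 6; -7 -4 -3; -6 3 -3]) = -228
  − (1) · M_12   where M_12 = det([6 -7 6; 2 -4 -3; 5 3 -3]) = 345
  + (7) · M_13   where M_13 = det([6 1 6; 2 -7 -3; 5 -6 -3]) = 147
  − (-6) · M_14   where M_14 = det([6 1 -7; 2 -7 -4; 5 -6 3]) = -457
det = (+1)·(-6)·(-228) + (-1)·(1)·(345) + (+1)·(7)·(147) + (-1)·(-6)·(-457) = -690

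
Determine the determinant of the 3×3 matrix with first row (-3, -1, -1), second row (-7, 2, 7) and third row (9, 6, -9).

Expand along row 1:
  + (-3) · |2 7; 6 -9| = (-3)·(-18 − 42) = 180
  − (-1) · |-7 7; 9 -9| = −(-1)·(63 − 63) = 0
  + (-1) · |-7 2; 9 6| = (-1)·(-42 − 18) = 60
Sum: (180) + (0) + (60) = 240

The determinant is 240.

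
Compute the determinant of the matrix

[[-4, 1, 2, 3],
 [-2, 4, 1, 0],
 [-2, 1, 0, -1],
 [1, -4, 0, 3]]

14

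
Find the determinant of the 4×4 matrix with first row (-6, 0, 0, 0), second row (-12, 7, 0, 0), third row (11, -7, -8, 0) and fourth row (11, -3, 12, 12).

The matrix is lower triangular, so the determinant is the product of the diagonal entries:
det = (-6) · (7) · (-8) · (12) = 4032

4032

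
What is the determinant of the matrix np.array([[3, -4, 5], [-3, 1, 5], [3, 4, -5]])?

Expand along column 1:
  + 3 · |1 5; 4 -5| = 3·(-5 − 20) = -75
  − (-3) · |-4 5; 4 -5| = −(-3)·(20 − 20) = 0
  + 3 · |-4 5; 1 5| = 3·(-20 − 5) = -75
Sum: (-75) + (0) + (-75) = -150

-150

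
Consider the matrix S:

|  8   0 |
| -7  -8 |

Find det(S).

det(S) = 8·(-8) − 0·(-7) = -64 − 0 = -64

-64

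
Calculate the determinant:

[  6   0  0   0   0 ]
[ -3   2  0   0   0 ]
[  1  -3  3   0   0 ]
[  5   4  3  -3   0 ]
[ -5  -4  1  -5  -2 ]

The matrix is lower triangular, so the determinant is the product of the diagonal entries:
det = (6) · (2) · (3) · (-3) · (-2) = 216

216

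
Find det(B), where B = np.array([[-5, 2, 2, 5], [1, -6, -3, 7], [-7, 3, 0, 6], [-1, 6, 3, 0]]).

Expand along row 3 (it has 1 zero):
  + (-7) · M_31   where M_31 = det([2 2 5; -6 -3 7; 6 3 0]) = 42
  − (3) · M_32   where M_32 = det([-5 2 5; 1 -3 7; -1 3 0]) = 91
  − (6) · M_34   where M_34 = det([-5 2 2; 1 -6 -3; -1 6 3]) = 0
det = (+1)·(-7)·(42) + (-1)·(3)·(91) + (-1)·(6)·(0) = -567

det(B) = -567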